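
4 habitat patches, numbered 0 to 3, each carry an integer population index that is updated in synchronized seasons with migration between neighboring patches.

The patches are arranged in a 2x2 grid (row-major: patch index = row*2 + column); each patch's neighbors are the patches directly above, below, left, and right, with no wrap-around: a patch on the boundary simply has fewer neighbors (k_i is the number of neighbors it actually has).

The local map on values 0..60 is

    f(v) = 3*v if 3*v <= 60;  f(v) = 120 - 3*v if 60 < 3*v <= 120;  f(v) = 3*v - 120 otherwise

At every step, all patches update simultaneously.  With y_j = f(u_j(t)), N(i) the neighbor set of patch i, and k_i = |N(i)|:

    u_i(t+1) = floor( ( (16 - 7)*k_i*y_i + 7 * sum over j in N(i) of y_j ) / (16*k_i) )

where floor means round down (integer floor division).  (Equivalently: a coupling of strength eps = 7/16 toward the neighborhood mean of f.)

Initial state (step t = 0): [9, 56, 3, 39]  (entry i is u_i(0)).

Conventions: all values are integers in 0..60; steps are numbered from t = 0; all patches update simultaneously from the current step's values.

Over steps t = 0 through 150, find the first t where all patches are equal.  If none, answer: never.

Answer: 13
Key observation: Synchronization is absorbing here: once all patches are equal they stay equal, and step 13 is the first all-equal step.

Derivation:
t=0: [9, 56, 3, 39]  (not all equal)
t=1: [27, 33, 11, 14]  (not all equal)
t=2: [33, 29, 36, 35]  (not all equal)
t=3: [21, 26, 14, 18]  (not all equal)
t=4: [50, 47, 47, 48]  (not all equal)
t=5: [26, 23, 23, 22]  (not all equal)
t=6: [45, 49, 49, 52]  (not all equal)
t=7: [20, 26, 26, 32]  (not all equal)
t=8: [52, 42, 42, 31]  (not all equal)
t=9: [22, 17, 17, 17]  (not all equal)
t=10: [52, 51, 51, 51]  (not all equal)
t=11: [34, 33, 33, 33]  (not all equal)
t=12: [19, 20, 20, 21]  (not all equal)
t=13: [58, 58, 58, 58]  (all equal)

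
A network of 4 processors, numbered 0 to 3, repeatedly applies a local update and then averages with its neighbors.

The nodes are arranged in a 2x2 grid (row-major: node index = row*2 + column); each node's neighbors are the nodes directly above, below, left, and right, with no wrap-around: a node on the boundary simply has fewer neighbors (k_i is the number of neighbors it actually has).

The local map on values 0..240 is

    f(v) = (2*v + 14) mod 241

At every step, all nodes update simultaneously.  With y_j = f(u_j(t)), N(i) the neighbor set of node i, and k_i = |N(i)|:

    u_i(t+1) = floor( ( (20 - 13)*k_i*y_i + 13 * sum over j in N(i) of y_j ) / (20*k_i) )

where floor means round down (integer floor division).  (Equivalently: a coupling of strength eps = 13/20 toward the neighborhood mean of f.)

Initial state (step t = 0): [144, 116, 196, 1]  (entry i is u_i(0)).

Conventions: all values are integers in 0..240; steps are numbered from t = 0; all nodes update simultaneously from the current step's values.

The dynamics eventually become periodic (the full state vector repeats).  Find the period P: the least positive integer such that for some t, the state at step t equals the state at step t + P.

Answer: 24
Key observation: The state at step 15, [231, 231, 231, 231], reappears at step 39 — and no state repeats earlier — so the cycle the system enters has period 24.

Derivation:
t=0: [144, 116, 196, 1]
t=1: [76, 26, 82, 60]
t=2: [137, 120, 159, 126]
t=3: [50, 27, 55, 42]
t=4: [102, 92, 112, 96]
t=5: [218, 207, 221, 213]
t=6: [203, 198, 207, 200]
t=7: [178, 173, 179, 176]
t=8: [126, 124, 128, 125]
t=9: [25, 22, 25, 24]
t=10: [62, 61, 63, 61]
t=11: [138, 136, 138, 137]
t=12: [47, 46, 48, 47]
t=13: [108, 107, 108, 108]
t=14: [229, 229, 230, 229]
t=15: [231, 231, 231, 231]
t=16: [235, 235, 235, 235]
t=17: [2, 2, 2, 2]
t=18: [18, 18, 18, 18]
t=19: [50, 50, 50, 50]
t=20: [114, 114, 114, 114]
t=21: [1, 1, 1, 1]
t=22: [16, 16, 16, 16]
t=23: [46, 46, 46, 46]
t=24: [106, 106, 106, 106]
t=25: [226, 226, 226, 226]
t=26: [225, 225, 225, 225]
t=27: [223, 223, 223, 223]
t=28: [219, 219, 219, 219]
t=29: [211, 211, 211, 211]
t=30: [195, 195, 195, 195]
t=31: [163, 163, 163, 163]
t=32: [99, 99, 99, 99]
t=33: [212, 212, 212, 212]
t=34: [197, 197, 197, 197]
t=35: [167, 167, 167, 167]
t=36: [107, 107, 107, 107]
t=37: [228, 228, 228, 228]
t=38: [229, 229, 229, 229]
t=39: [231, 231, 231, 231]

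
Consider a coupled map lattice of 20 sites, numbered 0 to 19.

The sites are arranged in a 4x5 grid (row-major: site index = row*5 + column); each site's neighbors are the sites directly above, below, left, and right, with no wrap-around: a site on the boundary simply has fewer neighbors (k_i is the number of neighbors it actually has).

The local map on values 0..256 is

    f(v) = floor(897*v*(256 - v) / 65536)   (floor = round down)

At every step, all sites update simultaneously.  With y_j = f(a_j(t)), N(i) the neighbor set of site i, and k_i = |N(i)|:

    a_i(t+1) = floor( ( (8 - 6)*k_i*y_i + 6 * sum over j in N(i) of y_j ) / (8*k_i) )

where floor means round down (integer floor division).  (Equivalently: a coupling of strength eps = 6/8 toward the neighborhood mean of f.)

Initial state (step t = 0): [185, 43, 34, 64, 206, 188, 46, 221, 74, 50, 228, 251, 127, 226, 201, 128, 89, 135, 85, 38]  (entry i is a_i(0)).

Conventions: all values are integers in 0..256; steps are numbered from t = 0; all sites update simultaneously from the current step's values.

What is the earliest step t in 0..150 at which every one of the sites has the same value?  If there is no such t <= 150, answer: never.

Simulating step by step:
t=0: [185, 43, 34, 64, 206, 188, 46, 221, 74, 50, 228, 251, 127, 226, 201, 128, 89, 135, 85, 38]  (not all equal)
t=1: [156, 134, 125, 148, 150, 143, 111, 146, 140, 153, 125, 125, 137, 164, 124, 164, 166, 212, 156, 159]  (not all equal)
t=2: [219, 220, 221, 220, 216, 219, 221, 221, 216, 219, 218, 219, 201, 216, 214, 212, 190, 191, 189, 216]  (not all equal)
t=3: [109, 107, 106, 112, 111, 109, 107, 116, 112, 117, 115, 128, 131, 135, 117, 138, 144, 166, 144, 140]  (not all equal)
t=4: [218, 218, 219, 219, 220, 219, 220, 220, 221, 221, 221, 221, 219, 221, 222, 220, 217, 217, 217, 221]  (not all equal)
t=5: [111, 111, 110, 108, 107, 109, 108, 108, 106, 105, 107, 108, 108, 107, 104, 109, 110, 113, 110, 108]  (not all equal)
t=6: [219, 219, 218, 218, 217, 218, 218, 218, 217, 217, 218, 218, 218, 217, 217, 218, 219, 219, 219, 217]  (not all equal)
t=7: [111, 111, 112, 114, 114, 112, 112, 113, 114, 115, 113, 112, 112, 113, 115, 111, 111, 110, 112, 113]  (not all equal)
t=8: [220, 220, 220, 220, 221, 220, 220, 220, 221, 221, 220, 220, 220, 220, 221, 220, 219, 219, 220, 220]  (not all equal)
t=9: [108, 108, 108, 106, 106, 108, 108, 107, 106, 105, 108, 108, 108, 106, 106, 108, 109, 109, 108, 106]  (not all equal)
t=10: [218, 218, 217, 217, 217, 218, 218, 217, 217, 217, 218, 218, 218, 217, 217, 218, 218, 218, 217, 217]  (not all equal)
t=11: [113, 113, 114, 115, 115, 113, 113, 114, 115, 115, 113, 113, 113, 114, 115, 113, 113, 113, 114, 115]  (not all equal)
t=12: [221, 221, 221, 221, 221, 221, 221, 221, 221, 221, 221, 221, 221, 221, 221, 221, 221, 221, 221, 221]  (all equal)

Answer: 12
Key observation: Synchronization is absorbing here: once all sites are equal they stay equal, and step 12 is the first all-equal step.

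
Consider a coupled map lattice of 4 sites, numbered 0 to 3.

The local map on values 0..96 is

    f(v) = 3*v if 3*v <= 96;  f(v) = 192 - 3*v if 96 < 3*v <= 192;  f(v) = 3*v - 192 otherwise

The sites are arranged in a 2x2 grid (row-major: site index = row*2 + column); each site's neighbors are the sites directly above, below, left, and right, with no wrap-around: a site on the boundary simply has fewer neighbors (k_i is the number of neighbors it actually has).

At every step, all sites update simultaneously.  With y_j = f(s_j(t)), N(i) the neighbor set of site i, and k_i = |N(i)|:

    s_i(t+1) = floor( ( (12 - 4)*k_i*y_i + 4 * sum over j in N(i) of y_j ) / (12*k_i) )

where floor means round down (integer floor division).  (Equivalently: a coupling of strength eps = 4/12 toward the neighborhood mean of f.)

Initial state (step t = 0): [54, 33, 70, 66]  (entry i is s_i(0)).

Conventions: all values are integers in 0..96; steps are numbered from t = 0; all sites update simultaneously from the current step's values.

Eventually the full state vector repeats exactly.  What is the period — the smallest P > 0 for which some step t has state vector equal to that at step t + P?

Answer: 4
Key observation: The state at step 19, [56, 64, 64, 56], reappears at step 23 — and no state repeats earlier — so the cycle the system enters has period 4.

Derivation:
t=0: [54, 33, 70, 66]
t=1: [38, 68, 18, 22]
t=2: [63, 32, 60, 55]
t=3: [20, 69, 13, 36]
t=4: [49, 34, 50, 65]
t=5: [52, 68, 36, 24]
t=6: [40, 26, 74, 64]
t=7: [66, 64, 32, 18]
t=8: [20, 10, 74, 52]
t=9: [50, 36, 36, 34]
t=10: [56, 78, 78, 88]
t=11: [30, 44, 44, 62]
t=12: [80, 56, 56, 24]
t=13: [40, 36, 36, 56]
t=14: [76, 72, 72, 44]
t=15: [32, 32, 32, 48]
t=16: [96, 88, 88, 64]
t=17: [88, 64, 64, 24]
t=18: [48, 24, 24, 48]
t=19: [56, 64, 64, 56]
t=20: [16, 8, 8, 16]
t=21: [40, 32, 32, 40]
t=22: [80, 88, 88, 80]
t=23: [56, 64, 64, 56]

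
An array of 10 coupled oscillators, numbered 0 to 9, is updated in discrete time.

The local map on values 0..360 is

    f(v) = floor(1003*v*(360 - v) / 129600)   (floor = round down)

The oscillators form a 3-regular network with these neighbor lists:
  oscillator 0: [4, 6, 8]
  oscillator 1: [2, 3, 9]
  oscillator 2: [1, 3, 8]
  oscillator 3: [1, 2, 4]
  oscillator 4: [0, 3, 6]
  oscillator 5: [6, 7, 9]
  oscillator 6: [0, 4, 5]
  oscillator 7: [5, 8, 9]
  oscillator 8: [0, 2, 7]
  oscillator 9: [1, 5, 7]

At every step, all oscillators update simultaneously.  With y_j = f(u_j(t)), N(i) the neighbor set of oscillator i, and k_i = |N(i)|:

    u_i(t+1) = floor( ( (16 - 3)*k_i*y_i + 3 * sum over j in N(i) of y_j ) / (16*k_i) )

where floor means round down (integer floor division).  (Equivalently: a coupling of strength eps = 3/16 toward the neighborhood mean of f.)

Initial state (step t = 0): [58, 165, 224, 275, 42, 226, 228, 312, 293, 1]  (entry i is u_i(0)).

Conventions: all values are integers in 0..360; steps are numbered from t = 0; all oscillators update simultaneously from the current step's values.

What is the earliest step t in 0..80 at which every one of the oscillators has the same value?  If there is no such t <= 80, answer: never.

Simulating step by step:
t=0: [58, 165, 224, 275, 42, 226, 228, 312, 293, 1]  (not all equal)
t=1: [140, 228, 227, 182, 117, 211, 218, 117, 153, 39]  (not all equal)
t=2: [237, 224, 234, 245, 224, 232, 238, 215, 242, 121]  (not all equal)
t=3: [225, 232, 227, 220, 232, 229, 225, 237, 222, 225]  (not all equal)
t=4: [234, 230, 233, 236, 230, 231, 234, 226, 235, 233]  (not all equal)
t=5: [228, 230, 228, 226, 230, 230, 228, 233, 227, 229]  (not all equal)
t=6: [232, 231, 232, 233, 231, 231, 231, 229, 232, 231]  (not all equal)
t=7: [229, 229, 229, 229, 229, 230, 229, 231, 229, 230]  (not all equal)
t=8: [232, 231, 232, 232, 232, 231, 231, 230, 231, 231]  (not all equal)
t=9: [229, 229, 229, 229, 229, 230, 229, 230, 229, 230]  (not all equal)
t=10: [232, 231, 232, 232, 232, 231, 231, 231, 231, 231]  (not all equal)
t=11: [229, 229, 229, 229, 229, 230, 229, 230, 229, 230]  (not all equal)

Answer: never
Key observation: The state at step 9 reappears at step 11 — the system is in a cycle of period 2 from step 9 on.  No step 0..11 is synchronized, and the cycle repeats forever, so no step up to 80 (or ever) has all oscillators equal.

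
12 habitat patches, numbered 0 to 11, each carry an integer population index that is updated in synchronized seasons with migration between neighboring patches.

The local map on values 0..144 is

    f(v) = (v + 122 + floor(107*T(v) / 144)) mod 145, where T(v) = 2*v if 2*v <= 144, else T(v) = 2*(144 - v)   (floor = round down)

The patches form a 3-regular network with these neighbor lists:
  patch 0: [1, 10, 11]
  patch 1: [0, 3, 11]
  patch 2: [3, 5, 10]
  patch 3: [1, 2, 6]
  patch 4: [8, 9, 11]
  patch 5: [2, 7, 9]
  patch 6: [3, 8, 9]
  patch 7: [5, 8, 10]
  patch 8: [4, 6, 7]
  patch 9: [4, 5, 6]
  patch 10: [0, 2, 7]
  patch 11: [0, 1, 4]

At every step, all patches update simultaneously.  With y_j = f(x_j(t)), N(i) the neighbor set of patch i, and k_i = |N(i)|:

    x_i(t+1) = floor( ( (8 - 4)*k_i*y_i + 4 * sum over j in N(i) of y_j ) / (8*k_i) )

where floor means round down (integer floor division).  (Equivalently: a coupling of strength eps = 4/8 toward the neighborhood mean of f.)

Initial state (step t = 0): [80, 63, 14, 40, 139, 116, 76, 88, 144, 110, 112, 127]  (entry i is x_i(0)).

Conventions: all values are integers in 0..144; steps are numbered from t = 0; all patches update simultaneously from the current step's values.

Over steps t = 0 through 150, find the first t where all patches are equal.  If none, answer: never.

Answer: never
Key observation: The state at step 11 reappears at step 13 — the system is in a cycle of period 2 from step 11 on.  No step 0..13 is synchronized, and the cycle repeats forever, so no step up to 150 (or ever) has all patches equal.

Derivation:
t=0: [80, 63, 14, 40, 139, 116, 76, 88, 144, 110, 112, 127]  (not all equal)
t=1: [69, 101, 63, 63, 126, 92, 60, 66, 83, 112, 71, 108]  (not all equal)
t=2: [49, 116, 90, 133, 111, 68, 108, 72, 68, 110, 50, 114]  (not all equal)
t=3: [110, 126, 39, 108, 114, 25, 113, 22, 48, 114, 69, 129]  (not all equal)
t=4: [111, 131, 66, 125, 127, 59, 129, 38, 98, 119, 41, 130]  (not all equal)
t=5: [123, 129, 125, 131, 131, 119, 131, 92, 126, 129, 97, 129]  (not all equal)
t=6: [132, 128, 132, 127, 127, 109, 127, 68, 107, 128, 115, 128]  (not all equal)
t=7: [128, 127, 130, 128, 130, 111, 130, 69, 112, 130, 109, 127]  (not all equal)
t=8: [130, 128, 130, 127, 128, 111, 128, 70, 110, 128, 112, 128]  (not all equal)
t=9: [128, 128, 130, 128, 129, 112, 129, 71, 112, 129, 111, 127]  (not all equal)
t=10: [129, 128, 130, 127, 129, 111, 129, 72, 112, 129, 112, 128]  (not all equal)
t=11: [129, 128, 130, 128, 129, 112, 129, 73, 112, 129, 112, 128]  (not all equal)
t=12: [129, 128, 130, 127, 129, 112, 129, 73, 112, 129, 112, 128]  (not all equal)
t=13: [129, 128, 130, 128, 129, 112, 129, 73, 112, 129, 112, 128]  (not all equal)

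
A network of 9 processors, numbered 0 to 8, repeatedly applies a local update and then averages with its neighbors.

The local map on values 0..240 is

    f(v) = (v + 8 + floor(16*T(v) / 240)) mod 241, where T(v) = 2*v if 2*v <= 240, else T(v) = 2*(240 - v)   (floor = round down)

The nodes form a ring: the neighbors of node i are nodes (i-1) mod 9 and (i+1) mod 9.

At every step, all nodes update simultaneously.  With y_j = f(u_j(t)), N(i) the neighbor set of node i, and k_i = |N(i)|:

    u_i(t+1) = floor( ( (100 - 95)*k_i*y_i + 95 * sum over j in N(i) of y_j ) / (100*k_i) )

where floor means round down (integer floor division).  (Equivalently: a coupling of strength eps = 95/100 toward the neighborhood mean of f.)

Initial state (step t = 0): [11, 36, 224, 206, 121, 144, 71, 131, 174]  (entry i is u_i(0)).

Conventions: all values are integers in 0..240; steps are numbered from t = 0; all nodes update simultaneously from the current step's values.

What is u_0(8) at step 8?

Simulating step by step:
t=0: [11, 36, 224, 206, 121, 144, 71, 131, 174]
t=1: [114, 123, 138, 190, 188, 118, 154, 139, 91]
t=2: [128, 147, 174, 181, 173, 185, 151, 142, 146]
t=3: [165, 169, 181, 189, 197, 180, 180, 167, 156]
t=4: [180, 189, 194, 203, 200, 202, 190, 185, 183]
t=5: [200, 202, 208, 210, 214, 208, 207, 200, 198]
t=6: [213, 216, 218, 222, 221, 221, 216, 214, 212]
t=7: [224, 226, 229, 229, 231, 229, 227, 225, 224]
t=8: [234, 235, 236, 238, 238, 238, 236, 235, 234]

Answer: u_0(8) = 234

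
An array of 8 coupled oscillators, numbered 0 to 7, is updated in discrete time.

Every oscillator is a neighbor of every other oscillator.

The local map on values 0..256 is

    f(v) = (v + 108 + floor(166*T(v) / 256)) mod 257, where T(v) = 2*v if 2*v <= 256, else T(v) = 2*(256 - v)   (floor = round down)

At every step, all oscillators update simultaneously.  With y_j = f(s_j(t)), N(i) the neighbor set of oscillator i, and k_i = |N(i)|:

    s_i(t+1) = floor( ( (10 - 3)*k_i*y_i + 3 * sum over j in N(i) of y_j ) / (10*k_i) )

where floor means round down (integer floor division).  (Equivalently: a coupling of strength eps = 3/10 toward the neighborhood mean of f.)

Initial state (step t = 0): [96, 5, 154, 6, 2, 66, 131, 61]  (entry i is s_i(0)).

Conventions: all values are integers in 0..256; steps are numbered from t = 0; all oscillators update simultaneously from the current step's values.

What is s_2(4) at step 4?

Simulating step by step:
t=0: [96, 5, 154, 6, 2, 66, 131, 61]
t=1: [87, 119, 130, 120, 114, 42, 135, 203]
t=2: [76, 125, 138, 126, 117, 177, 137, 124]
t=3: [58, 132, 134, 133, 119, 127, 134, 130]
t=4: [210, 146, 146, 146, 133, 145, 146, 147]

Answer: s_2(4) = 146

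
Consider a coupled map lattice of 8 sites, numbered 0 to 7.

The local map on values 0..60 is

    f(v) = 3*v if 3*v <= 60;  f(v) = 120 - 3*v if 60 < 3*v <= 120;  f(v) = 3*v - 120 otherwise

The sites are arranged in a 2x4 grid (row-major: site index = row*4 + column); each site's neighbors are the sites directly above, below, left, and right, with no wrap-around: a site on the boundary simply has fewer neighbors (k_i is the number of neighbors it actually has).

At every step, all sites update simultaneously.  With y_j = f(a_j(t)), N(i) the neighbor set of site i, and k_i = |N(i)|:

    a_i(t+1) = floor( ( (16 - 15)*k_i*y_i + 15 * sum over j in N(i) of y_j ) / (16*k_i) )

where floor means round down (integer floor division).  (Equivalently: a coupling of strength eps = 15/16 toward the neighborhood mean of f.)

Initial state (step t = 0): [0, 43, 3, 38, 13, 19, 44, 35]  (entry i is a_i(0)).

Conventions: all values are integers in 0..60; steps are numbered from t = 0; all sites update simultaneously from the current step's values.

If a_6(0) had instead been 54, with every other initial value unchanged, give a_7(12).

Simulating step by step:
t=0: [0, 43, 3, 38, 13, 19, 54, 35]
t=1: [22, 21, 18, 11, 29, 31, 27, 23]
t=2: [45, 45, 43, 51, 40, 42, 43, 36]
t=3: [7, 10, 18, 11, 9, 7, 9, 20]
t=4: [28, 31, 31, 55, 21, 27, 43, 31]
t=5: [41, 33, 27, 28, 38, 31, 29, 27]
t=6: [12, 22, 30, 38, 14, 20, 34, 34]
t=7: [47, 42, 26, 22, 47, 39, 34, 12]
t=8: [13, 21, 27, 39, 12, 14, 26, 36]
t=9: [46, 41, 34, 24, 40, 44, 31, 21]
t=10: [2, 15, 25, 38, 14, 10, 28, 38]
t=11: [41, 28, 30, 24, 19, 40, 27, 20]
t=12: [43, 12, 40, 45, 4, 41, 30, 44]

Answer: a_7(12) = 44
Key observation: This trace re-runs the system from the modified initial state.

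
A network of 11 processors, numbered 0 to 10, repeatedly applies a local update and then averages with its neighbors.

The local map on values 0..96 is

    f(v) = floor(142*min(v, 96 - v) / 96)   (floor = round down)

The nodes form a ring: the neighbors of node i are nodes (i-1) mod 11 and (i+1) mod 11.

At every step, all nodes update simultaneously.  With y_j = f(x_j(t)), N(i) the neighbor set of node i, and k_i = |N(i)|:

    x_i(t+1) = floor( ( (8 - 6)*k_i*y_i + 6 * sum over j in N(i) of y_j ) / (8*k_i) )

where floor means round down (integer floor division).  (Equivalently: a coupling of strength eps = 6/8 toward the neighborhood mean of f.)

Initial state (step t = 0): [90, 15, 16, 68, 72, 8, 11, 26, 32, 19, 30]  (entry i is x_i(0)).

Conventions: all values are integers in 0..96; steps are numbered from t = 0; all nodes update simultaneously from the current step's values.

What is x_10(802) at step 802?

Simulating step by step:
t=0: [90, 15, 16, 68, 72, 8, 11, 26, 32, 19, 30]
t=1: [26, 17, 29, 32, 28, 21, 22, 33, 36, 41, 24]
t=2: [32, 36, 37, 42, 39, 35, 37, 43, 53, 48, 45]
t=3: [56, 51, 56, 57, 56, 54, 56, 59, 66, 66, 60]
t=4: [59, 60, 60, 58, 59, 59, 58, 52, 47, 47, 51]
t=5: [58, 53, 54, 54, 54, 54, 58, 63, 67, 67, 62]
t=6: [56, 60, 62, 62, 62, 59, 55, 48, 44, 45, 49]
t=7: [60, 54, 51, 50, 51, 54, 61, 64, 67, 66, 64]
t=8: [54, 60, 65, 66, 65, 59, 53, 46, 44, 44, 48]
t=9: [62, 53, 47, 44, 48, 54, 61, 65, 66, 67, 65]
t=10: [53, 60, 65, 68, 65, 61, 52, 46, 43, 43, 45]
t=11: [60, 53, 46, 44, 45, 54, 60, 65, 64, 64, 63]
t=12: [54, 61, 65, 66, 64, 60, 53, 48, 46, 47, 49]
t=13: [60, 52, 46, 45, 48, 54, 62, 66, 69, 68, 66]
t=14: [54, 61, 66, 68, 65, 60, 52, 44, 41, 41, 46]
t=15: [60, 52, 45, 43, 46, 54, 60, 63, 61, 63, 62]
t=16: [56, 60, 64, 66, 63, 60, 54, 51, 48, 49, 50]
t=17: [60, 53, 48, 46, 48, 54, 60, 66, 68, 69, 65]
t=18: [53, 62, 66, 70, 66, 62, 53, 46, 41, 42, 45]
t=19: [59, 52, 44, 42, 44, 52, 60, 63, 63, 62, 63]
t=20: [55, 60, 63, 64, 63, 60, 55, 49, 48, 48, 51]
t=21: [59, 53, 49, 47, 49, 53, 60, 66, 70, 69, 65]
t=22: [54, 61, 66, 69, 66, 61, 53, 45, 40, 40, 46]
t=23: [60, 52, 44, 42, 44, 52, 59, 62, 61, 62, 62]
t=24: [56, 60, 63, 64, 63, 60, 56, 51, 50, 50, 51]
t=25: [59, 53, 49, 47, 49, 53, 59, 64, 67, 67, 64]
t=26: [54, 61, 66, 69, 66, 61, 54, 47, 43, 43, 47]
t=27: [60, 52, 44, 42, 44, 52, 60, 64, 65, 65, 64]
t=28: [55, 60, 63, 64, 63, 60, 55, 48, 45, 45, 48]
t=29: [61, 53, 49, 47, 49, 53, 61, 65, 67, 67, 65]
t=30: [53, 60, 66, 69, 66, 60, 53, 46, 43, 43, 46]
t=31: [61, 53, 45, 42, 45, 53, 61, 64, 64, 64, 64]
t=32: [54, 59, 63, 65, 63, 59, 54, 48, 47, 47, 48]
t=33: [62, 54, 49, 47, 49, 54, 62, 66, 69, 69, 66]
t=34: [52, 60, 66, 69, 66, 60, 52, 44, 40, 40, 44]
t=35: [60, 54, 45, 42, 45, 54, 60, 62, 61, 61, 62]
t=36: [55, 60, 63, 65, 63, 60, 55, 51, 50, 50, 51]
t=37: [59, 53, 48, 47, 48, 53, 59, 64, 67, 67, 64]
t=38: [54, 62, 67, 70, 67, 62, 54, 47, 43, 43, 47]
t=39: [60, 51, 43, 41, 43, 51, 60, 64, 65, 65, 64]
t=40: [55, 60, 63, 62, 63, 60, 55, 48, 45, 45, 48]
t=41: [61, 53, 50, 48, 50, 53, 61, 65, 67, 67, 65]
t=42: [53, 60, 67, 68, 67, 60, 53, 46, 43, 43, 46]
t=43: [61, 52, 45, 41, 45, 52, 61, 64, 64, 64, 64]
t=44: [54, 60, 63, 64, 63, 60, 54, 48, 47, 47, 48]
t=45: [62, 54, 49, 47, 49, 54, 62, 66, 69, 69, 66]

Answer: x_10(802) = 44
Key observation: The state at step 33, [62, 54, 49, 47, 49, 54, 62, 66, 69, 69, 66], reappears at step 45: the system is in a cycle of period 12 from step 33 on.  Therefore the state at step 802 equals the state at step 33 + ((802 - 33) mod 12) = 34, which is [52, 60, 66, 69, 66, 60, 52, 44, 40, 40, 44].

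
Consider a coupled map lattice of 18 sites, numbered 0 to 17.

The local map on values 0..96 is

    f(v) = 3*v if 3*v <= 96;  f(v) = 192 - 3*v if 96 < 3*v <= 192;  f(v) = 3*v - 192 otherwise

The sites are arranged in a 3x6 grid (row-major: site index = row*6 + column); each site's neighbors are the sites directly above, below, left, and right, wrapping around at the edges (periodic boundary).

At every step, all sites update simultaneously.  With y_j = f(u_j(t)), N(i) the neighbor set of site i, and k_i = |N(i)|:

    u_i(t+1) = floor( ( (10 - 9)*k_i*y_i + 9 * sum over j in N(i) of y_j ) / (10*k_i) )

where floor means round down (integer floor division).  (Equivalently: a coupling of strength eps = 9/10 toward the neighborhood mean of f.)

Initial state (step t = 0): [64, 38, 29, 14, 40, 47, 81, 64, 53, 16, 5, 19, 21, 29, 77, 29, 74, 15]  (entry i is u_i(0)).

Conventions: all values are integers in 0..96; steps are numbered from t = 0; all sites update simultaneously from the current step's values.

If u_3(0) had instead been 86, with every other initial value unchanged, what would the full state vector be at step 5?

Simulating step by step:
t=0: [64, 38, 29, 86, 40, 47, 81, 64, 53, 16, 5, 19, 21, 29, 77, 29, 74, 15]
t=1: [54, 46, 57, 72, 43, 44, 32, 56, 42, 50, 48, 42, 47, 49, 70, 49, 52, 49]
t=2: [61, 32, 38, 40, 44, 51, 48, 61, 30, 45, 51, 62, 53, 37, 41, 31, 48, 52]
t=3: [49, 49, 81, 72, 50, 28, 17, 71, 56, 71, 42, 37, 42, 54, 83, 64, 56, 31]
t=4: [59, 37, 38, 28, 48, 67, 53, 35, 36, 27, 44, 74, 55, 45, 29, 28, 47, 66]
t=5: [35, 61, 83, 73, 50, 23, 39, 66, 83, 78, 53, 27, 27, 69, 76, 76, 49, 26]

Answer: [35, 61, 83, 73, 50, 23, 39, 66, 83, 78, 53, 27, 27, 69, 76, 76, 49, 26]
Key observation: This trace re-runs the system from the modified initial state.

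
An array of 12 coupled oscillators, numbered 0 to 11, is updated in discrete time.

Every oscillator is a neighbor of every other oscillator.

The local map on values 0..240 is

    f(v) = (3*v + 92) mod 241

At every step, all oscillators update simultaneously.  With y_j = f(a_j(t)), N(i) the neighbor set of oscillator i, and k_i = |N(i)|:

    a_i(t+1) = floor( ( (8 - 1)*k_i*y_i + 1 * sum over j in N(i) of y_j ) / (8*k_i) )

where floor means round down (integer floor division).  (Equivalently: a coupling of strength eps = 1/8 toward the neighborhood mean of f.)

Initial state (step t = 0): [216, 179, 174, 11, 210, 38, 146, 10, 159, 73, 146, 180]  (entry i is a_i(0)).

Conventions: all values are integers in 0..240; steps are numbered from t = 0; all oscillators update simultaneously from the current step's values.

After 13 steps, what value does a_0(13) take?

Simulating step by step:
t=0: [216, 179, 174, 11, 210, 38, 146, 10, 159, 73, 146, 180]
t=1: [30, 142, 129, 123, 223, 193, 57, 121, 90, 76, 57, 145]
t=2: [173, 47, 221, 205, 48, 179, 34, 200, 120, 84, 34, 54]
t=3: [133, 223, 49, 216, 225, 148, 189, 203, 204, 110, 189, 33]
t=4: [25, 50, 224, 32, 55, 64, 170, 206, 209, 174, 170, 182]
t=5: [160, 17, 51, 178, 30, 53, 120, 213, 221, 130, 120, 151]
t=6: [90, 135, 15, 136, 169, 21, 194, 19, 40, 12, 194, 66]
t=7: [121, 29, 135, 32, 117, 150, 182, 145, 199, 127, 182, 59]
t=8: [203, 173, 32, 181, 193, 70, 153, 57, 197, 219, 153, 43]
t=9: [206, 128, 179, 149, 180, 70, 77, 36, 191, 40, 77, 208]
t=10: [218, 224, 148, 70, 150, 73, 92, 193, 179, 204, 92, 223]
t=11: [33, 48, 59, 65, 64, 73, 122, 176, 140, 204, 122, 45]
t=12: [183, 222, 43, 58, 56, 79, 206, 138, 44, 210, 206, 214]
t=13: [154, 47, 207, 38, 33, 93, 213, 37, 210, 224, 213, 26]

Answer: a_0(13) = 154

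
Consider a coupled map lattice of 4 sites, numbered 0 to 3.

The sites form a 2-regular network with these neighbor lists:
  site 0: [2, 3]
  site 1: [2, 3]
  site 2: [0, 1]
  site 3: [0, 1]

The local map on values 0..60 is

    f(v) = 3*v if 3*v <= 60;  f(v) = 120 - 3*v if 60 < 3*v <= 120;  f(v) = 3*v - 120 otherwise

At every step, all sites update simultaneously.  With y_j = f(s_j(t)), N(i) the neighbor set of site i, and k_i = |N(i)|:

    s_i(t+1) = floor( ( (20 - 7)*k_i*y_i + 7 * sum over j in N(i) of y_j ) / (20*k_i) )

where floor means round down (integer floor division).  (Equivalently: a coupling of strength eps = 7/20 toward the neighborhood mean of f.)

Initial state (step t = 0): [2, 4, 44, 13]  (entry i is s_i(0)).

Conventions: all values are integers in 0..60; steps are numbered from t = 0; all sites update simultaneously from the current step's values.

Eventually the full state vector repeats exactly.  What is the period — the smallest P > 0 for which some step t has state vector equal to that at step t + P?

Simulating step by step:
t=0: [2, 4, 44, 13]
t=1: [12, 16, 10, 28]
t=2: [34, 42, 34, 38]
t=3: [15, 8, 15, 8]
t=4: [41, 27, 41, 27]
t=5: [9, 32, 9, 32]
t=6: [26, 24, 26, 24]
t=7: [43, 46, 43, 46]
t=8: [10, 16, 10, 16]
t=9: [33, 44, 33, 44]
t=10: [19, 13, 19, 13]
t=11: [53, 42, 53, 42]
t=12: [33, 11, 33, 11]
t=13: [23, 30, 23, 30]
t=14: [47, 33, 47, 33]
t=15: [21, 21, 21, 21]
t=16: [57, 57, 57, 57]
t=17: [51, 51, 51, 51]
t=18: [33, 33, 33, 33]
t=19: [21, 21, 21, 21]

Answer: 4
Key observation: The state at step 15, [21, 21, 21, 21], reappears at step 19 — and no state repeats earlier — so the cycle the system enters has period 4.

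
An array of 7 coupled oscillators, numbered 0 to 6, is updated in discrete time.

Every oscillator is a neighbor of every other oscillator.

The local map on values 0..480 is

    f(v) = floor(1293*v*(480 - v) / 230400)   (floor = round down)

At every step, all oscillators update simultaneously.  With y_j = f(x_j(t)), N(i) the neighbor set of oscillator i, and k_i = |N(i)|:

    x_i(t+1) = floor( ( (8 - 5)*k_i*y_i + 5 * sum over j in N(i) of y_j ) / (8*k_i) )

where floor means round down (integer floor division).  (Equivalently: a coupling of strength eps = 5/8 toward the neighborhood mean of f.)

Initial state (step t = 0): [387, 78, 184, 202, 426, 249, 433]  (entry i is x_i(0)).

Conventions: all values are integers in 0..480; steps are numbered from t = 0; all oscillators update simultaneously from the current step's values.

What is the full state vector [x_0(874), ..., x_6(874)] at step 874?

Answer: [303, 303, 303, 303, 303, 303, 303]
Key observation: The state at step 8, [303, 303, 303, 303, 303, 303, 303], reappears at step 10: the system is in a cycle of period 2 from step 8 on.  Therefore the state at step 874 equals the state at step 8 + ((874 - 8) mod 2) = 8, which is [303, 303, 303, 303, 303, 303, 303].

Derivation:
t=0: [387, 78, 184, 202, 426, 249, 433]
t=1: [217, 210, 245, 247, 197, 249, 193]
t=2: [318, 318, 319, 319, 316, 319, 315]
t=3: [289, 289, 288, 288, 289, 288, 289]
t=4: [309, 309, 309, 309, 309, 309, 309]
t=5: [296, 296, 296, 296, 296, 296, 296]
t=6: [305, 305, 305, 305, 305, 305, 305]
t=7: [299, 299, 299, 299, 299, 299, 299]
t=8: [303, 303, 303, 303, 303, 303, 303]
t=9: [300, 300, 300, 300, 300, 300, 300]
t=10: [303, 303, 303, 303, 303, 303, 303]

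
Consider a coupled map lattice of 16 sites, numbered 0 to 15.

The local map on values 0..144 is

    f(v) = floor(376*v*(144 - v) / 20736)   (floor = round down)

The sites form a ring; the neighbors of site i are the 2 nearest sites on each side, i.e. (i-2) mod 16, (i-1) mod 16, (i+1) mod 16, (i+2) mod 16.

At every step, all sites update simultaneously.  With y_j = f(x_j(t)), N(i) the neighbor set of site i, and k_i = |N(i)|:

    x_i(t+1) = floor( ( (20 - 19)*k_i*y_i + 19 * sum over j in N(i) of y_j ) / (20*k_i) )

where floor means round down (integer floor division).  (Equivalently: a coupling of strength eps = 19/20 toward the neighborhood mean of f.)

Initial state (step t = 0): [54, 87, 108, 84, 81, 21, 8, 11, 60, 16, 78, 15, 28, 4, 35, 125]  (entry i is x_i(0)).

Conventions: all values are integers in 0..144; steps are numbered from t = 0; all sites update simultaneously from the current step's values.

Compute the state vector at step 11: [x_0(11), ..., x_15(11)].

Answer: [88, 88, 88, 88, 88, 88, 88, 89, 89, 89, 89, 89, 89, 89, 89, 88]

Derivation:
t=0: [54, 87, 108, 84, 81, 21, 8, 11, 60, 16, 78, 15, 28, 4, 35, 125]
t=1: [68, 73, 89, 75, 58, 56, 61, 47, 46, 60, 57, 48, 52, 49, 50, 62]
t=2: [89, 91, 92, 90, 90, 89, 85, 87, 87, 84, 85, 87, 85, 86, 88, 88]
t=3: [87, 87, 87, 87, 88, 88, 88, 89, 89, 89, 89, 90, 89, 89, 89, 88]
t=4: [88, 89, 89, 89, 89, 88, 88, 88, 88, 88, 88, 88, 88, 88, 88, 88]
t=5: [88, 88, 88, 88, 88, 88, 88, 89, 89, 89, 89, 89, 89, 89, 89, 88]
t=6: [88, 89, 89, 89, 89, 88, 88, 88, 88, 88, 88, 88, 88, 88, 88, 88]
t=7: [88, 88, 88, 88, 88, 88, 88, 89, 89, 89, 89, 89, 89, 89, 89, 88]
t=8: [88, 89, 89, 89, 89, 88, 88, 88, 88, 88, 88, 88, 88, 88, 88, 88]
t=9: [88, 88, 88, 88, 88, 88, 88, 89, 89, 89, 89, 89, 89, 89, 89, 88]
t=10: [88, 89, 89, 89, 89, 88, 88, 88, 88, 88, 88, 88, 88, 88, 88, 88]
t=11: [88, 88, 88, 88, 88, 88, 88, 89, 89, 89, 89, 89, 89, 89, 89, 88]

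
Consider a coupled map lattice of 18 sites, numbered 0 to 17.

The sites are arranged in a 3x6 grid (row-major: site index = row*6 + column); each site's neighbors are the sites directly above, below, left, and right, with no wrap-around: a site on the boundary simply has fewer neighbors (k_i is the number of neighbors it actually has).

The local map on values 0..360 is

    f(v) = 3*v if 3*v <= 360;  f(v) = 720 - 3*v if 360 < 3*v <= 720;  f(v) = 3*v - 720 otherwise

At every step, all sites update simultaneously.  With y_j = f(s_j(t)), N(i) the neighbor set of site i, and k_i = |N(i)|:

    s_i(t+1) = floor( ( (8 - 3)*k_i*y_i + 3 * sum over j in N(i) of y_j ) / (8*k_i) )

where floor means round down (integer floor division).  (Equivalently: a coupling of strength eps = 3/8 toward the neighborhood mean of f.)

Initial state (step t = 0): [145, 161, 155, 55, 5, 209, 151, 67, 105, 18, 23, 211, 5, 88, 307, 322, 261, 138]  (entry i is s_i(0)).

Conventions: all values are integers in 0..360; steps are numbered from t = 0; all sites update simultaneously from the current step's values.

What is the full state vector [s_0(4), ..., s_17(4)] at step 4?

Answer: [198, 276, 234, 228, 289, 225, 185, 222, 150, 247, 239, 242, 243, 133, 133, 243, 284, 248]

Derivation:
t=0: [145, 161, 155, 55, 5, 209, 151, 67, 105, 18, 23, 211, 5, 88, 307, 322, 261, 138]
t=1: [272, 240, 249, 143, 50, 77, 229, 227, 263, 108, 63, 112, 108, 217, 228, 193, 117, 219]
t=2: [66, 20, 61, 244, 182, 235, 78, 40, 83, 267, 226, 270, 221, 93, 57, 177, 268, 168]
t=3: [178, 100, 154, 62, 117, 58, 193, 152, 207, 96, 66, 90, 131, 217, 196, 160, 108, 167]
t=4: [198, 276, 234, 228, 289, 225, 185, 222, 150, 247, 239, 242, 243, 133, 133, 243, 284, 248]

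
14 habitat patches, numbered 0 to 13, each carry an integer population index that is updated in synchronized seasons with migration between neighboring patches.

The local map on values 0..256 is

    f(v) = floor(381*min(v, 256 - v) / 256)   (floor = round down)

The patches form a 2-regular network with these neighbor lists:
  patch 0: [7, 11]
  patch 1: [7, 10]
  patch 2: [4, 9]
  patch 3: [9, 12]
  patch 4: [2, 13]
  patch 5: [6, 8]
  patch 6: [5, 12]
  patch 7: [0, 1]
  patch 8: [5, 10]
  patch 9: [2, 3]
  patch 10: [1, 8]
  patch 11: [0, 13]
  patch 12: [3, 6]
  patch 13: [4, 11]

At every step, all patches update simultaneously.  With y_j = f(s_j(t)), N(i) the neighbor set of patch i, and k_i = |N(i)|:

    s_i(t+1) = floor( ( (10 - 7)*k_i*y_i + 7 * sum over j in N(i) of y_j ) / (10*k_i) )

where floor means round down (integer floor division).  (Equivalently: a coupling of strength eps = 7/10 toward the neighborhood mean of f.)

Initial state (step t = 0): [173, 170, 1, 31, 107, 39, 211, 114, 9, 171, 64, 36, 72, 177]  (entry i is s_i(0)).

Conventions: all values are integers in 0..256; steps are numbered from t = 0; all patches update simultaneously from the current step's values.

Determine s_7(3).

Simulating step by step:
t=0: [173, 170, 1, 31, 107, 39, 211, 114, 9, 171, 64, 36, 72, 177]
t=1: [114, 130, 100, 95, 89, 45, 77, 138, 57, 54, 77, 99, 71, 109]
t=2: [163, 157, 118, 107, 148, 89, 94, 177, 88, 125, 129, 159, 120, 146]
t=3: [132, 151, 173, 175, 166, 133, 150, 134, 151, 172, 153, 148, 157, 155]

Answer: s_7(3) = 134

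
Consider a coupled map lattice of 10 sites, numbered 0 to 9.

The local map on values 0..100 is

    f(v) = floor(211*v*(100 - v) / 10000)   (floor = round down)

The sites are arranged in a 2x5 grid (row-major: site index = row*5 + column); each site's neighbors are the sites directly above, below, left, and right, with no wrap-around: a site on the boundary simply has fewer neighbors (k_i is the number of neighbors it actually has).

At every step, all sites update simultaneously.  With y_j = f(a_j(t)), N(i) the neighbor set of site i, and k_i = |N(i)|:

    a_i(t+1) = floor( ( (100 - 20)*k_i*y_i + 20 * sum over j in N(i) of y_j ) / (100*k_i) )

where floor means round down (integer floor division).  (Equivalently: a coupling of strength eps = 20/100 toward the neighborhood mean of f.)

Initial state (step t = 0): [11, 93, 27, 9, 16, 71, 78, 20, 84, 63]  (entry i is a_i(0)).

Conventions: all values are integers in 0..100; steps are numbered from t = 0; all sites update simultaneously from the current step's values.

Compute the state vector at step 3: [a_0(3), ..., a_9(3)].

Answer: [48, 46, 51, 48, 50, 51, 51, 51, 50, 51]

Derivation:
t=0: [11, 93, 27, 9, 16, 71, 78, 20, 84, 63]
t=1: [21, 16, 37, 20, 29, 40, 34, 33, 29, 44]
t=2: [35, 31, 46, 35, 42, 48, 45, 46, 43, 49]
t=3: [48, 46, 51, 48, 50, 51, 51, 51, 50, 51]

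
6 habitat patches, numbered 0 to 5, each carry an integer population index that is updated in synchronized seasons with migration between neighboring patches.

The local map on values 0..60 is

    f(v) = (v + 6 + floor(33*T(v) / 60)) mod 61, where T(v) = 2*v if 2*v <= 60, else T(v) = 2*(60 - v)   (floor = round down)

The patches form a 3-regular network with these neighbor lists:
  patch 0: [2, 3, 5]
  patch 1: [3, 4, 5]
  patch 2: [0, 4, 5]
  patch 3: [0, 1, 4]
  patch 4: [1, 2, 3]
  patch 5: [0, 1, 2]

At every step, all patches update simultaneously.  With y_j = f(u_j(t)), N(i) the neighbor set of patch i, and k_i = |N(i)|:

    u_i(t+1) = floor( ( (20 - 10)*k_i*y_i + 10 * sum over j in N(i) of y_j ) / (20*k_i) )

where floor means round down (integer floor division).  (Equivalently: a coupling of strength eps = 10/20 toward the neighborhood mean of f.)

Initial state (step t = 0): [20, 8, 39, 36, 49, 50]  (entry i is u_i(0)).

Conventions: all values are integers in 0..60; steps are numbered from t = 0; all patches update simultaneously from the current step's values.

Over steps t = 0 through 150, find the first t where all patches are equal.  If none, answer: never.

Simulating step by step:
t=0: [20, 8, 39, 36, 49, 50]  (not all equal)
t=1: [27, 14, 13, 16, 9, 15]  (not all equal)
t=2: [18, 34, 26, 29, 29, 30]  (not all equal)
t=3: [33, 6, 39, 11, 14, 22]  (not all equal)
t=4: [18, 28, 19, 24, 26, 31]  (not all equal)
t=5: [39, 22, 40, 45, 47, 18]  (not all equal)
t=6: [12, 35, 12, 13, 13, 32]  (not all equal)
t=7: [27, 15, 27, 28, 28, 15]  (not all equal)
t=8: [7, 25, 7, 8, 8, 25]  (not all equal)
t=9: [26, 46, 26, 27, 27, 45]  (not all equal)
t=10: [41, 4, 41, 11, 11, 24]  (not all equal)
t=11: [18, 26, 18, 22, 22, 32]  (not all equal)
t=12: [38, 48, 38, 51, 51, 27]  (not all equal)
t=13: [5, 4, 5, 5, 5, 3]  (not all equal)
t=14: [15, 14, 15, 15, 15, 13]  (not all equal)
t=15: [36, 35, 36, 36, 36, 34]  (not all equal)
t=16: [7, 7, 7, 7, 7, 7]  (all equal)

Answer: 16
Key observation: Synchronization is absorbing here: once all patches are equal they stay equal, and step 16 is the first all-equal step.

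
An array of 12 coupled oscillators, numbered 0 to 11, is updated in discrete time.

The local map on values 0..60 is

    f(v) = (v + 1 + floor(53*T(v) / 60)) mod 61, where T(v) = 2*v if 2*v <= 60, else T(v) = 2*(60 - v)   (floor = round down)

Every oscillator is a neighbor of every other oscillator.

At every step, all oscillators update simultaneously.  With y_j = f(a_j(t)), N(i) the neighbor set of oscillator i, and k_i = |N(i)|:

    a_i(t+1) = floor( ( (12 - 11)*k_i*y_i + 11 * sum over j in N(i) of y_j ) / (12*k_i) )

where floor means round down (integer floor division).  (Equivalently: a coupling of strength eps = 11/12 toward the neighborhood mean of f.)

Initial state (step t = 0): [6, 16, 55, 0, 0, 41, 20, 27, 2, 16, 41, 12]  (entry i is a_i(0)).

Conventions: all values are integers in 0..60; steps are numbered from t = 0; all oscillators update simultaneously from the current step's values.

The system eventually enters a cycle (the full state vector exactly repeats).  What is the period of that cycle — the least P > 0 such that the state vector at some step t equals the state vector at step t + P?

Simulating step by step:
t=0: [6, 16, 55, 0, 0, 41, 20, 27, 2, 16, 41, 12]
t=1: [20, 20, 20, 20, 20, 20, 20, 20, 20, 20, 20, 20]
t=2: [56, 56, 56, 56, 56, 56, 56, 56, 56, 56, 56, 56]
t=3: [3, 3, 3, 3, 3, 3, 3, 3, 3, 3, 3, 3]
t=4: [9, 9, 9, 9, 9, 9, 9, 9, 9, 9, 9, 9]
t=5: [25, 25, 25, 25, 25, 25, 25, 25, 25, 25, 25, 25]
t=6: [9, 9, 9, 9, 9, 9, 9, 9, 9, 9, 9, 9]

Answer: 2
Key observation: The state at step 4, [9, 9, 9, 9, 9, 9, 9, 9, 9, 9, 9, 9], reappears at step 6 — and no state repeats earlier — so the cycle the system enters has period 2.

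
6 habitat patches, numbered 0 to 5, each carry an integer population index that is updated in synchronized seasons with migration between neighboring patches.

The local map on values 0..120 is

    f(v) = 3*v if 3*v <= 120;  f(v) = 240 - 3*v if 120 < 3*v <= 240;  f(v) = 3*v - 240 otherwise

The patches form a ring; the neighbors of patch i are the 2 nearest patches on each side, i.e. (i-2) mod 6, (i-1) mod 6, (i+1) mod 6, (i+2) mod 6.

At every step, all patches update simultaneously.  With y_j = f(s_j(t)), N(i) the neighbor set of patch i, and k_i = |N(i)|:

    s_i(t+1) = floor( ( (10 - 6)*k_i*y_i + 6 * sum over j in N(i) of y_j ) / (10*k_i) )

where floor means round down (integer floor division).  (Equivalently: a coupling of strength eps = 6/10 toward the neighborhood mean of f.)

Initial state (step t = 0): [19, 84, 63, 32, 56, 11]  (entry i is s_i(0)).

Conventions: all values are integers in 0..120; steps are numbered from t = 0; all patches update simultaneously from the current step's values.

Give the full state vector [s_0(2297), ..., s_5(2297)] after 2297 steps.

Answer: [27, 28, 27, 27, 28, 27]
Key observation: The state at step 11, [3, 4, 3, 3, 4, 3], reappears at step 15: the system is in a cycle of period 4 from step 11 on.  Therefore the state at step 2297 equals the state at step 11 + ((2297 - 11) mod 4) = 13, which is [27, 28, 27, 27, 28, 27].

Derivation:
t=0: [19, 84, 63, 32, 56, 11]
t=1: [48, 40, 55, 63, 64, 48]
t=2: [89, 95, 77, 71, 66, 85]
t=3: [27, 29, 24, 27, 28, 27]
t=4: [81, 82, 78, 81, 80, 82]
t=5: [3, 5, 4, 3, 2, 4]
t=6: [10, 12, 10, 10, 8, 10]
t=7: [30, 32, 30, 30, 27, 30]
t=8: [89, 92, 89, 89, 86, 89]
t=9: [27, 30, 27, 27, 23, 27]
t=10: [80, 84, 80, 80, 76, 80]
t=11: [3, 4, 3, 3, 4, 3]
t=12: [9, 10, 9, 9, 10, 9]
t=13: [27, 28, 27, 27, 28, 27]
t=14: [81, 82, 81, 81, 82, 81]
t=15: [3, 4, 3, 3, 4, 3]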